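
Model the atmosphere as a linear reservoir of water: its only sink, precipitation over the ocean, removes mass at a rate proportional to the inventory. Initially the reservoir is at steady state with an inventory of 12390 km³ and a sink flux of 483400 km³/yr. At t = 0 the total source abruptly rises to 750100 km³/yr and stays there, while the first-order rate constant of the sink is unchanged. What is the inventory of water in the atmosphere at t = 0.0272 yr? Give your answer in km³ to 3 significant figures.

The sink rate constant is k = F₀/M₀ = 483400/12390 = 39.02 yr⁻¹.
Solving dM/dt = F₁ − kM with M(0) = M₀ gives M(t) = F₁/k + (M₀ − F₁/k)·e^(−kt).
F₁/k = 750100/39.02 = 19226 km³; kt = 39.02 × 0.0272 = 1.061, e^(−kt) = 0.3460.
M(0.0272) = 19226 + (12390 − 19226) × 0.3460 = 19226 − 2365 = 16860 km³.

16900 km³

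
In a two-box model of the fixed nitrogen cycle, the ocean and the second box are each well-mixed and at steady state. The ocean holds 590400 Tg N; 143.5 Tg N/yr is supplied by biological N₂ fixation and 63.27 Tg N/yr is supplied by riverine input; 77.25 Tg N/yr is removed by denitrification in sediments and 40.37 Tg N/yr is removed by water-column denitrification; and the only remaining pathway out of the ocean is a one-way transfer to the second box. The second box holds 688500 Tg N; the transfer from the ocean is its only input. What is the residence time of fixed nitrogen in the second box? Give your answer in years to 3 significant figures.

Balance the ocean: ΣF_in = 143.5 + 63.27 = 206.77 Tg N/yr.
Transfer to the second box = ΣF_in − (77.25 + 40.37) = 89.150 Tg N/yr.
At steady state the output of the second box equals its input, 89.150 Tg N/yr.
τ = M / F = 688500 / 89.150 = 7723 yr.

7720 yr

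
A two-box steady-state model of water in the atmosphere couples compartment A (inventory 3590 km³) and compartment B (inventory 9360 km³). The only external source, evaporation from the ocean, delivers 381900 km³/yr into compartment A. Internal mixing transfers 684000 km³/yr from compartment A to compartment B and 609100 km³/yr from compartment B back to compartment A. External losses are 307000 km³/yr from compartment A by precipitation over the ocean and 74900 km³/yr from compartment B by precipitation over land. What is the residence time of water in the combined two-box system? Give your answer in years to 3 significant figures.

0.0339 yr

Residence time in the combined system uses the total inventory and the total *external* removal — internal exchanges between the two boxes cancel.
M_total = 3590 + 9360 = 12950 km³.
ΣF_external_out = 307000 + 74900 = 381900 km³/yr.
τ = M_total / ΣF_ext = 12950 / 381900 = 0.03391 yr.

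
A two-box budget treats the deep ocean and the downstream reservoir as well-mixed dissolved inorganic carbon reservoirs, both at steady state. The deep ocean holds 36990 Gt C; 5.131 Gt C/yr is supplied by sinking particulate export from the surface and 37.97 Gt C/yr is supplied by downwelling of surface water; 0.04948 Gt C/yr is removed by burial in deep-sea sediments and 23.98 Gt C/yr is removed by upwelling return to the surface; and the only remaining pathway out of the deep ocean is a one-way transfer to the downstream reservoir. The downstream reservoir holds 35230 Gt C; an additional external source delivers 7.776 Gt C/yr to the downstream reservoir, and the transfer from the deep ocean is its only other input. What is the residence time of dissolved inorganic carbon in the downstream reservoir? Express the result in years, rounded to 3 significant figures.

Balance the deep ocean: ΣF_in = 5.131 + 37.97 = 43.101 Gt C/yr.
Transfer to the downstream reservoir = ΣF_in − (0.04948 + 23.98) = 19.072 Gt C/yr.
Total input to the downstream reservoir = 19.072 + 7.776 = 26.848 Gt C/yr; at steady state this equals its total output.
τ = M / F = 35230 / 26.848 = 1312 yr.

1310 yr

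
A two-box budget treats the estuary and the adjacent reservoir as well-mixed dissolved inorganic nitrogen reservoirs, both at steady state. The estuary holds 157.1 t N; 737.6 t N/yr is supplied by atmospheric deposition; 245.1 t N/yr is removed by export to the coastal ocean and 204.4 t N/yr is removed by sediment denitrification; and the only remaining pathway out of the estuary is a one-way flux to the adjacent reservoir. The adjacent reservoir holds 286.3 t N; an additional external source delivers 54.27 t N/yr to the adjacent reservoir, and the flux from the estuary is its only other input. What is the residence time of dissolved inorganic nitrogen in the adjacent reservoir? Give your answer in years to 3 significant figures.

Balance the estuary: ΣF_in = 737.60 t N/yr.
Flux to the adjacent reservoir = ΣF_in − (245.1 + 204.4) = 288.10 t N/yr.
Total input to the adjacent reservoir = 288.10 + 54.27 = 342.37 t N/yr; at steady state this equals its total output.
τ = M / F = 286.3 / 342.37 = 0.8362 yr.

0.836 yr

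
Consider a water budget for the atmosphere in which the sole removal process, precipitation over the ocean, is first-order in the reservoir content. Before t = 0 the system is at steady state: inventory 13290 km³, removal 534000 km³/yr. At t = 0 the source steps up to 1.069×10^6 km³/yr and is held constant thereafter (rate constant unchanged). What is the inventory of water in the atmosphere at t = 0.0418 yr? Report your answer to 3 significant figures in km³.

24100 km³

τ = M₀/F₀ = 13290/534000 = 0.02489 yr; rate constant k = 1/τ.
New steady state M_∞ = F₁/k = F₁·τ = 1.069×10^6 × 0.02489 = 26605 km³.
M(t) = M_∞ + (M₀ − M_∞)·e^(−t/τ); t/τ = 0.0418/0.02489 = 1.680, so e^(−t/τ) = 0.1865.
M(t) = 26605 − 13310 × 0.1865 = 24122 km³.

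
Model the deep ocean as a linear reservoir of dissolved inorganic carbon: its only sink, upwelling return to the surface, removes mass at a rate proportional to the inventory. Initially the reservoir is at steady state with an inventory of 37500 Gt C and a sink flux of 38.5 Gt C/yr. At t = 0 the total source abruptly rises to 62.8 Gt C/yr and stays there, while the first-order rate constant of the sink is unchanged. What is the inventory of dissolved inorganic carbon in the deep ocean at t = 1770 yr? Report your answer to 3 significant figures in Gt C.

τ = M₀/F₀ = 37500/38.5 = 974.0 yr; rate constant k = 1/τ.
New steady state M_∞ = F₁/k = F₁·τ = 62.8 × 974.0 = 61169 Gt C.
M(t) = M_∞ + (M₀ − M_∞)·e^(−t/τ); t/τ = 1770/974.0 = 1.817, so e^(−t/τ) = 0.1625.
M(t) = 61169 − 23670 × 0.1625 = 57323 Gt C.

57300 Gt C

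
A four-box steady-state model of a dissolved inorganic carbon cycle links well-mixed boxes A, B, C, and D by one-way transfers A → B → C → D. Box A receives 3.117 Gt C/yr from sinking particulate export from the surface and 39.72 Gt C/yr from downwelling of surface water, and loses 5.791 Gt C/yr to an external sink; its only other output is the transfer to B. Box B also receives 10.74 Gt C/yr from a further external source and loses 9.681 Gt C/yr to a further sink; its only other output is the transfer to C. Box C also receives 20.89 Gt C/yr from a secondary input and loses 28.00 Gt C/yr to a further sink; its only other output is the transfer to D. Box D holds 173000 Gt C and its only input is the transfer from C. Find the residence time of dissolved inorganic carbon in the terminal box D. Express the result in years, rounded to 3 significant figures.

5580 yr

Box A: F(A→B) = (3.117 + 39.72) − 5.791 = 37.046 Gt C/yr.
Box B: F(B→C) = (37.046 + 10.74) − 9.681 = 38.105 Gt C/yr.
Box C: F(C→D) = (38.105 + 20.89) − 28.00 = 30.995 Gt C/yr.
Box D throughput = its input = 30.995 Gt C/yr; τ = 173000 / 30.995 = 5582 yr.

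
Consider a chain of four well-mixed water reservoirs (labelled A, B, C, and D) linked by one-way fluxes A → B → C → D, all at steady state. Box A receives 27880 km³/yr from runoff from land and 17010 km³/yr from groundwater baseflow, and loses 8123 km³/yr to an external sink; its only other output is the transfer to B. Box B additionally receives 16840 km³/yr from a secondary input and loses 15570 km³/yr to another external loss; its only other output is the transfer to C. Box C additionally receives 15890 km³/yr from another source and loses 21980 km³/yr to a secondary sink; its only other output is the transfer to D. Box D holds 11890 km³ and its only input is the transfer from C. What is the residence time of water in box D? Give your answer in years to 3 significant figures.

Box A: F(A→B) = (27880 + 17010) − 8123 = 36767 km³/yr.
Box B: F(B→C) = (36767 + 16840) − 15570 = 38037 km³/yr.
Box C: F(C→D) = (38037 + 15890) − 21980 = 31947 km³/yr.
Box D throughput = its input = 31947 km³/yr; τ = 11890 / 31947 = 0.3722 yr.

0.372 yr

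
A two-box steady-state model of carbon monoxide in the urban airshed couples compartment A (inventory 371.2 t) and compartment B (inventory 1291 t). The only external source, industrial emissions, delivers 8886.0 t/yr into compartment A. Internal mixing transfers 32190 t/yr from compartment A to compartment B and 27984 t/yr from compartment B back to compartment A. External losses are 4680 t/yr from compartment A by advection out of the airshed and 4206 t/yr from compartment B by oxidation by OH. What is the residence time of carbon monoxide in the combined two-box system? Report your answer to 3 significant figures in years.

0.187 yr

Treat the two boxes together as one reservoir: the mixing fluxes between them are internal recycling, so τ = ΣM / Σ(external losses).
M_total = 371.2 + 1291 = 1662.2 t.
ΣF_external_out = 4680 + 4206 = 8886.0 t/yr.
τ = M_total / ΣF_ext = 1662.2 / 8886.0 = 0.1871 yr.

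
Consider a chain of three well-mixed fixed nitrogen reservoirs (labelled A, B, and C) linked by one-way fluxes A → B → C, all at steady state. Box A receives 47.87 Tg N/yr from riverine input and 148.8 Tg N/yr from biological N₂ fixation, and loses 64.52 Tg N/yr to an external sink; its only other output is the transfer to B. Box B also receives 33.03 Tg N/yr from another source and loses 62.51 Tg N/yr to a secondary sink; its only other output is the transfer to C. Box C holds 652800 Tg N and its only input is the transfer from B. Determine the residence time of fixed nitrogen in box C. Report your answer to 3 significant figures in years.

Box A: F(A→B) = (47.87 + 148.8) − 64.52 = 132.15 Tg N/yr.
Box B: F(B→C) = (132.15 + 33.03) − 62.51 = 102.67 Tg N/yr.
Box C throughput = its input = 102.67 Tg N/yr; τ = 652800 / 102.67 = 6358 yr.

6360 yr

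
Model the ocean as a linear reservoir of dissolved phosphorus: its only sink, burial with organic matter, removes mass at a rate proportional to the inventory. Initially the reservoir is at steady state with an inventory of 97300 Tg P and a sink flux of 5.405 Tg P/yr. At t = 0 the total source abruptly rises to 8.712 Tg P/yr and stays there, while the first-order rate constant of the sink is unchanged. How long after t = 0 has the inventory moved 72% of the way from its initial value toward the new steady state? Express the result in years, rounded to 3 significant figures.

τ = M₀/F₀ = 97300/5.405 = 18000 yr.
The remaining gap fraction is e^(−t/τ); 72% covered ⇒ e^(−t/τ) = 0.280.
t = −τ ln(0.280) = 18000 × 1.273 = 22920 yr.

22900 yr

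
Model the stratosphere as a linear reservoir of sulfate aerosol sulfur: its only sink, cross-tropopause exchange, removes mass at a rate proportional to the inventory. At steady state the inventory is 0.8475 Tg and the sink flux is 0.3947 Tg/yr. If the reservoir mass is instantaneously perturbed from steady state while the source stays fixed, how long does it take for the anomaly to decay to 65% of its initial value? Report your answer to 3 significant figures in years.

For a linear reservoir the anomaly decays as exp(−t/τ) with τ = M/F = 0.8475/0.3947 = 2.147 yr.
exp(−t/τ) = 0.65 ⇒ t = −τ ln(0.65) = 2.147 × 0.4308 = 0.9250 yr.

0.925 yr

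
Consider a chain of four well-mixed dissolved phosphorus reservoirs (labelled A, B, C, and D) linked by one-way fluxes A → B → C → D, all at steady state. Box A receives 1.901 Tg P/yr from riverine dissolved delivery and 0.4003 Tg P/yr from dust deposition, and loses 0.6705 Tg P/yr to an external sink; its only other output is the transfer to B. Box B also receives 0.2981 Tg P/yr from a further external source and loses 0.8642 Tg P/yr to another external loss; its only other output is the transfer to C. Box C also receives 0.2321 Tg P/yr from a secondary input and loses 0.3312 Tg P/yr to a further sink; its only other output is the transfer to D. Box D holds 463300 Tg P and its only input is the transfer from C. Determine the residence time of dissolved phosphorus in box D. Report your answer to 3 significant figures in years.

480000 yr

Box A: F(A→B) = (1.901 + 0.4003) − 0.6705 = 1.6308 Tg P/yr.
Box B: F(B→C) = (1.6308 + 0.2981) − 0.8642 = 1.0647 Tg P/yr.
Box C: F(C→D) = (1.0647 + 0.2321) − 0.3312 = 0.96560 Tg P/yr.
Box D throughput = its input = 0.96560 Tg P/yr; τ = 463300 / 0.96560 = 479800 yr.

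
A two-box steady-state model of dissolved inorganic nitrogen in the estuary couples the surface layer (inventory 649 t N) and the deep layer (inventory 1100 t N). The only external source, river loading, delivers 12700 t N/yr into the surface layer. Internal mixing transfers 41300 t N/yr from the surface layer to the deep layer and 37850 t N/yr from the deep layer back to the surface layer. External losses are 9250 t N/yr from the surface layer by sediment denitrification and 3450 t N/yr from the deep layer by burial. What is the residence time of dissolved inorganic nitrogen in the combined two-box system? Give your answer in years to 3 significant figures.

For the system as a whole, the A↔B exchange is internal and contributes nothing to the throughput; only the external sinks remove mass.
M_total = 649 + 1100 = 1749.0 t N.
ΣF_external_out = 9250 + 3450 = 12700 t N/yr.
τ = M_total / ΣF_ext = 1749.0 / 12700 = 0.1377 yr.

0.138 yr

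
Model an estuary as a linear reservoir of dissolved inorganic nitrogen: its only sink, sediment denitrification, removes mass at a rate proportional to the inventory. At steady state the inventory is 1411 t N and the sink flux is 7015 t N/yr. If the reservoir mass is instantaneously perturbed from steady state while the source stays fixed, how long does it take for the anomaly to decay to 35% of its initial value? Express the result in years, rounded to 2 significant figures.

0.21 yr

For a linear reservoir the anomaly decays as exp(−t/τ) with τ = M/F = 1411/7015 = 0.2011 yr.
exp(−t/τ) = 0.35 ⇒ t = −τ ln(0.35) = 0.2011 × 1.050 = 0.2112 yr.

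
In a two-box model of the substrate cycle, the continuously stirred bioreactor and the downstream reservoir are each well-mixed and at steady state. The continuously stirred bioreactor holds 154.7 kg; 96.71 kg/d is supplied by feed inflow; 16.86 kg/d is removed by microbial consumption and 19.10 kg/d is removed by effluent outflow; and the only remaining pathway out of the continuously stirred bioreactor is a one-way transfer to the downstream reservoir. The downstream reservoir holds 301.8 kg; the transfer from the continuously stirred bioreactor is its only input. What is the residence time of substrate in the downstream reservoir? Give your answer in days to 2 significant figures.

Balance the continuously stirred bioreactor: ΣF_in = 96.710 kg/d.
Transfer to the downstream reservoir = ΣF_in − (16.86 + 19.10) = 60.750 kg/d.
At steady state the output of the downstream reservoir equals its input, 60.750 kg/d.
τ = M / F = 301.8 / 60.750 = 4.968 d.

5.0 d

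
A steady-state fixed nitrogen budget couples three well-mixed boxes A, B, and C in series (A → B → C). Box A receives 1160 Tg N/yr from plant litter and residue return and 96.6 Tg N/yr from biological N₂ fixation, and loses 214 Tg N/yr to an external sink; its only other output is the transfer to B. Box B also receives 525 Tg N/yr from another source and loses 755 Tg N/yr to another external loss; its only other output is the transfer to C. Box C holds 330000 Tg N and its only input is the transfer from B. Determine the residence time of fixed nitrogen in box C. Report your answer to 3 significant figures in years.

Box A: F(A→B) = (1160 + 96.6) − 214 = 1042.6 Tg N/yr.
Box B: F(B→C) = (1042.6 + 525) − 755 = 812.60 Tg N/yr.
Box C throughput = its input = 812.60 Tg N/yr; τ = 330000 / 812.60 = 406.1 yr.

406 yr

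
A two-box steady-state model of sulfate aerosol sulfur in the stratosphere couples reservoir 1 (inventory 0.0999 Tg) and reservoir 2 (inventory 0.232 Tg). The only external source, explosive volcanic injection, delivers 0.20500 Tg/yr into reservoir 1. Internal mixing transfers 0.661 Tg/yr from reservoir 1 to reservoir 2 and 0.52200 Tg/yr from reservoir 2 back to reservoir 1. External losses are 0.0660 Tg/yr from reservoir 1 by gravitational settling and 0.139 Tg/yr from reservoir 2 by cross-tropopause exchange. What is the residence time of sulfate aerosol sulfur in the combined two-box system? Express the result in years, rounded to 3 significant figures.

1.62 yr

Treat the two boxes together as one reservoir: the mixing fluxes between them are internal recycling, so τ = ΣM / Σ(external losses).
M_total = 0.0999 + 0.232 = 0.33190 Tg.
ΣF_external_out = 0.0660 + 0.139 = 0.20500 Tg/yr.
τ = M_total / ΣF_ext = 0.33190 / 0.20500 = 1.619 yr.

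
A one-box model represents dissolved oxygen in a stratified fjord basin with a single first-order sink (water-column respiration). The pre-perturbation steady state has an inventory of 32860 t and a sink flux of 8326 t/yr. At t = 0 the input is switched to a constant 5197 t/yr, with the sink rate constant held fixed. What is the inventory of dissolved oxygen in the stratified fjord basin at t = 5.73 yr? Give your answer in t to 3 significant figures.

The sink rate constant is k = F₀/M₀ = 8326/32860 = 0.2534 yr⁻¹.
Solving dM/dt = F₁ − kM with M(0) = M₀ gives M(t) = F₁/k + (M₀ − F₁/k)·e^(−kt).
F₁/k = 5197/0.2534 = 20511 t; kt = 0.2534 × 5.73 = 1.452, e^(−kt) = 0.2341.
M(5.73) = 20511 + (32860 − 20511) × 0.2341 = 20511 + 2891 = 23402 t.

23400 t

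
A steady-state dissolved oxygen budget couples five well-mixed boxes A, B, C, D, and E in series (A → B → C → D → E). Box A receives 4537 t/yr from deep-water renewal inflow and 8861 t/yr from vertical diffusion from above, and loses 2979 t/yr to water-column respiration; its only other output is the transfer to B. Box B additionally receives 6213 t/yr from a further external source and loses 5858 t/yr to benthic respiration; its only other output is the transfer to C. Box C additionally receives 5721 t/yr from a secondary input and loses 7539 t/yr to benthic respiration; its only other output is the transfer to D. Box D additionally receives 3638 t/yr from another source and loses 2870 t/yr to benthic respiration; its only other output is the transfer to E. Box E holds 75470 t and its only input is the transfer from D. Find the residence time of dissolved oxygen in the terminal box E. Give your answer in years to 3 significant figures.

7.76 yr

Box A: F(A→B) = (4537 + 8861) − 2979 = 10419 t/yr.
Box B: F(B→C) = (10419 + 6213) − 5858 = 10774 t/yr.
Box C: F(C→D) = (10774 + 5721) − 7539 = 8956.0 t/yr.
Box D: F(D→E) = (8956.0 + 3638) − 2870 = 9724.0 t/yr.
Box E throughput = its input = 9724.0 t/yr; τ = 75470 / 9724.0 = 7.761 yr.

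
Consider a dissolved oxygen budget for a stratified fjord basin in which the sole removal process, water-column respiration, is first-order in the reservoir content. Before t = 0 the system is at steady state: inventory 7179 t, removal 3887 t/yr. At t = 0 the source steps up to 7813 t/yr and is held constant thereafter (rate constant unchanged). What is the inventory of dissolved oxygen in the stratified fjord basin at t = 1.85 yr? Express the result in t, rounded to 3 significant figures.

τ = M₀/F₀ = 7179/3887 = 1.847 yr; rate constant k = 1/τ.
New steady state M_∞ = F₁/k = F₁·τ = 7813 × 1.847 = 14430 t.
M(t) = M_∞ + (M₀ − M_∞)·e^(−t/τ); t/τ = 1.85/1.847 = 1.002, so e^(−t/τ) = 0.3673.
M(t) = 14430 − 7251 × 0.3673 = 11767 t.

11800 t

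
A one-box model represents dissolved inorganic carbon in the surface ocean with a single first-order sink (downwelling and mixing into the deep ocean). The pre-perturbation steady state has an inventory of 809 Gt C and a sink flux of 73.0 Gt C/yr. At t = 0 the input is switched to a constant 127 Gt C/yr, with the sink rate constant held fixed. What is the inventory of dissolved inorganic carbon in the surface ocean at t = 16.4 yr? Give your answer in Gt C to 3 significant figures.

1270 Gt C

Residence time τ = M₀/F₀ = 11.08 yr. The eventual steady state is M_∞ = M₀·(F₁/F₀) = 809 × 127/73.0 = 1407.4 Gt C.
The anomaly ΔM(t) = M(t) − M_∞ decays as ΔM₀·e^(−t/τ) with ΔM₀ = 809 − 1407.4 = −598.4 Gt C.
At t = 16.4 yr, e^(−t/τ) = e^(−1.480) = 0.2277, so ΔM = −136.2 Gt C and M = 1407.4 − 136.2 = 1271.2 Gt C.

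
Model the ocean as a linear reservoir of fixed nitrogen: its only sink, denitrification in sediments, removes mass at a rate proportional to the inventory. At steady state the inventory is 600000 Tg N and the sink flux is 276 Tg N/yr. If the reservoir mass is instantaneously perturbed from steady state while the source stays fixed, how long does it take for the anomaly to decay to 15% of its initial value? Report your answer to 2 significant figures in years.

4100 yr

For a linear reservoir the anomaly decays as exp(−t/τ) with τ = M/F = 600000/276 = 2174 yr.
exp(−t/τ) = 0.15 ⇒ t = −τ ln(0.15) = 2174 × 1.897 = 4124 yr.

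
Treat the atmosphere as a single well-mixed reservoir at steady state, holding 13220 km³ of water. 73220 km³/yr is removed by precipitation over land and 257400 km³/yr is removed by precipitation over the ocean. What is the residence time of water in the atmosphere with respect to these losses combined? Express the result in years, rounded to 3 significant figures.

0.0400 yr

Total removal = 73220 + 257400 = 330620 km³/yr.
τ = M / ΣF_out = 13220 / 330620 = 0.03999 yr.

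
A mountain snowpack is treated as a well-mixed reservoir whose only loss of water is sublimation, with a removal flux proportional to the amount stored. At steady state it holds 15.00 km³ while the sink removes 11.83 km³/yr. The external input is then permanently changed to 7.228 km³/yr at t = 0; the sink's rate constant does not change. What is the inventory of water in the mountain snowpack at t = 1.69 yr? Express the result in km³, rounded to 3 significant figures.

10.7 km³

τ = M₀/F₀ = 15.00/11.83 = 1.268 yr; rate constant k = 1/τ.
New steady state M_∞ = F₁/k = F₁·τ = 7.228 × 1.268 = 9.1648 km³.
M(t) = M_∞ + (M₀ − M_∞)·e^(−t/τ); t/τ = 1.69/1.268 = 1.333, so e^(−t/τ) = 0.2637.
M(t) = 9.1648 + 5.835 × 0.2637 = 10.704 km³.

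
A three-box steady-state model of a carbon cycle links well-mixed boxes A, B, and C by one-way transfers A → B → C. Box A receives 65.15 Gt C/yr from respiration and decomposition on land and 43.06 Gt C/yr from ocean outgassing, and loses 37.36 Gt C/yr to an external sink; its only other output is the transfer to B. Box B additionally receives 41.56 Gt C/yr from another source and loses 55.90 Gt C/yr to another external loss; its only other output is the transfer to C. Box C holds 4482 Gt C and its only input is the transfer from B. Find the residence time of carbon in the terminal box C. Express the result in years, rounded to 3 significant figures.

79.3 yr

Box A: F(A→B) = (65.15 + 43.06) − 37.36 = 70.850 Gt C/yr.
Box B: F(B→C) = (70.850 + 41.56) − 55.90 = 56.510 Gt C/yr.
Box C throughput = its input = 56.510 Gt C/yr; τ = 4482 / 56.510 = 79.31 yr.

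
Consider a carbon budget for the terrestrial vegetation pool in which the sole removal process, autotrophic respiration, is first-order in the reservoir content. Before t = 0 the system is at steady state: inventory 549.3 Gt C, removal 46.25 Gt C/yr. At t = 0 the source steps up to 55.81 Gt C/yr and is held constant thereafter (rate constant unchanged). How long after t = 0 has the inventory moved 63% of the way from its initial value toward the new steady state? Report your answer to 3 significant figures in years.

τ = M₀/F₀ = 549.3/46.25 = 11.88 yr.
The remaining gap fraction is e^(−t/τ); 63% covered ⇒ e^(−t/τ) = 0.370.
t = −τ ln(0.370) = 11.88 × 0.9943 = 11.81 yr.

11.8 yr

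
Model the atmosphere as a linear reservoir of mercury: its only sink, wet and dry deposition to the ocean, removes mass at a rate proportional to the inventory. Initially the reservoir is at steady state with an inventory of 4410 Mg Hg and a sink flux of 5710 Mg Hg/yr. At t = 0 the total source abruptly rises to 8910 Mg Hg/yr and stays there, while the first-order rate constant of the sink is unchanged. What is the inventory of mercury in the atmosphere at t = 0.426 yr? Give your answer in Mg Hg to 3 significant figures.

5460 Mg Hg

The sink rate constant is k = F₀/M₀ = 5710/4410 = 1.295 yr⁻¹.
Solving dM/dt = F₁ − kM with M(0) = M₀ gives M(t) = F₁/k + (M₀ − F₁/k)·e^(−kt).
F₁/k = 8910/1.295 = 6881.5 Mg Hg; kt = 1.295 × 0.426 = 0.5516, e^(−kt) = 0.5760.
M(0.426) = 6881.5 + (4410 − 6881.5) × 0.5760 = 6881.5 − 1424 = 5457.8 Mg Hg.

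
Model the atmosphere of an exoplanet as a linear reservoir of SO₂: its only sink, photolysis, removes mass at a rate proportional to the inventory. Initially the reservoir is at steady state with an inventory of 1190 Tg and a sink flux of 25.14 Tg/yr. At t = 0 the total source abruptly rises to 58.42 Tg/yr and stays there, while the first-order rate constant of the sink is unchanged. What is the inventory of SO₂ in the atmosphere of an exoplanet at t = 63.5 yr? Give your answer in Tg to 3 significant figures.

2350 Tg

The sink rate constant is k = F₀/M₀ = 25.14/1190 = 0.02113 yr⁻¹.
Solving dM/dt = F₁ − kM with M(0) = M₀ gives M(t) = F₁/k + (M₀ − F₁/k)·e^(−kt).
F₁/k = 58.42/0.02113 = 2765.3 Tg; kt = 0.02113 × 63.5 = 1.342, e^(−kt) = 0.2615.
M(63.5) = 2765.3 + (1190 − 2765.3) × 0.2615 = 2765.3 − 411.9 = 2353.4 Tg.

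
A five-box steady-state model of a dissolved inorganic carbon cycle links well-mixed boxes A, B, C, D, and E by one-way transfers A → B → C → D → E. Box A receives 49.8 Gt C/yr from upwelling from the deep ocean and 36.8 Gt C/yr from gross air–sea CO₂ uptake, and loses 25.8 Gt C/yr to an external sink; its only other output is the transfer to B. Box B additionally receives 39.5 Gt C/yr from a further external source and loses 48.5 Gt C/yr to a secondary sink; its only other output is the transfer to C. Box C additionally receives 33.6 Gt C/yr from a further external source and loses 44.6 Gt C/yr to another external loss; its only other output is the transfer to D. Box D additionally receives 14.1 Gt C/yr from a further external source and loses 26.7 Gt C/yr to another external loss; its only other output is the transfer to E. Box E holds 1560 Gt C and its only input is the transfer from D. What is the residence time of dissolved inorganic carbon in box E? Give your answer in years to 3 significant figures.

Box A: F(A→B) = (49.8 + 36.8) − 25.8 = 60.800 Gt C/yr.
Box B: F(B→C) = (60.800 + 39.5) − 48.5 = 51.800 Gt C/yr.
Box C: F(C→D) = (51.800 + 33.6) − 44.6 = 40.800 Gt C/yr.
Box D: F(D→E) = (40.800 + 14.1) − 26.7 = 28.200 Gt C/yr.
Box E throughput = its input = 28.200 Gt C/yr; τ = 1560 / 28.200 = 55.32 yr.

55.3 yr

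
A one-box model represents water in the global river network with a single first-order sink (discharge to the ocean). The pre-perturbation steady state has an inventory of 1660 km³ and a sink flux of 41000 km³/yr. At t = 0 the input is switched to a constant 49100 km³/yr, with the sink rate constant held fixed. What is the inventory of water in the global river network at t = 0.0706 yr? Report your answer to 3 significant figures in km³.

1930 km³

The sink rate constant is k = F₀/M₀ = 41000/1660 = 24.70 yr⁻¹.
Solving dM/dt = F₁ − kM with M(0) = M₀ gives M(t) = F₁/k + (M₀ − F₁/k)·e^(−kt).
F₁/k = 49100/24.70 = 1988.0 km³; kt = 24.70 × 0.0706 = 1.744, e^(−kt) = 0.1749.
M(0.0706) = 1988.0 + (1660 − 1988.0) × 0.1749 = 1988.0 − 57.35 = 1930.6 km³.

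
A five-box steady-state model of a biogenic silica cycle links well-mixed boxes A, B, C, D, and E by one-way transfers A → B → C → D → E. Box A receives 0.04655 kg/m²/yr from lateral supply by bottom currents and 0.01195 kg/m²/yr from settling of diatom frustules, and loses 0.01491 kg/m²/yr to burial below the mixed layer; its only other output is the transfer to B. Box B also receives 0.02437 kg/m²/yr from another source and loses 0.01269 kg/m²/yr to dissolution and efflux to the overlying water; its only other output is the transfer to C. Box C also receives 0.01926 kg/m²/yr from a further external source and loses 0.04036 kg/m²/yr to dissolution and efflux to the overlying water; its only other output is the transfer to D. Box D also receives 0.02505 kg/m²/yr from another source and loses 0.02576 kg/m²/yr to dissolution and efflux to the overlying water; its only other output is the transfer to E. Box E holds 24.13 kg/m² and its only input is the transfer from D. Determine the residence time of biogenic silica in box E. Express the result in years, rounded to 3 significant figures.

Box A: F(A→B) = (0.04655 + 0.01195) − 0.01491 = 0.043590 kg/m²/yr.
Box B: F(B→C) = (0.043590 + 0.02437) − 0.01269 = 0.055270 kg/m²/yr.
Box C: F(C→D) = (0.055270 + 0.01926) − 0.04036 = 0.034170 kg/m²/yr.
Box D: F(D→E) = (0.034170 + 0.02505) − 0.02576 = 0.033460 kg/m²/yr.
Box E throughput = its input = 0.033460 kg/m²/yr; τ = 24.13 / 0.033460 = 721.2 yr.

721 yr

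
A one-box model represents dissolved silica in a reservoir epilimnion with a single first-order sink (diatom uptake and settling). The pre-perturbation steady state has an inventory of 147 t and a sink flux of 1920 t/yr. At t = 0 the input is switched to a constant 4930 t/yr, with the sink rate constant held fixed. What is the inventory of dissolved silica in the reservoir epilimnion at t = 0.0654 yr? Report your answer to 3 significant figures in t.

279 t

Residence time τ = M₀/F₀ = 0.07656 yr. The eventual steady state is M_∞ = M₀·(F₁/F₀) = 147 × 4930/1920 = 377.45 t.
The anomaly ΔM(t) = M(t) − M_∞ decays as ΔM₀·e^(−t/τ) with ΔM₀ = 147 − 377.45 = −230.5 t.
At t = 0.0654 yr, e^(−t/τ) = e^(−0.8542) = 0.4256, so ΔM = −98.09 t and M = 377.45 − 98.09 = 279.37 t.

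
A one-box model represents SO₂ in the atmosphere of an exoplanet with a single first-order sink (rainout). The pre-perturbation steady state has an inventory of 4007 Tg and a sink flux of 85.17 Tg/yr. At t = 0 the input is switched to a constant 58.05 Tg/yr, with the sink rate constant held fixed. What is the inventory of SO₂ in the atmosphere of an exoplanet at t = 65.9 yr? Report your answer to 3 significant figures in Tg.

3050 Tg

Residence time τ = M₀/F₀ = 47.05 yr. The eventual steady state is M_∞ = M₀·(F₁/F₀) = 4007 × 58.05/85.17 = 2731.1 Tg.
The anomaly ΔM(t) = M(t) − M_∞ decays as ΔM₀·e^(−t/τ) with ΔM₀ = 4007 − 2731.1 = 1276 Tg.
At t = 65.9 yr, e^(−t/τ) = e^(−1.401) = 0.2464, so ΔM = 314.4 Tg and M = 2731.1 + 314.4 = 3045.5 Tg.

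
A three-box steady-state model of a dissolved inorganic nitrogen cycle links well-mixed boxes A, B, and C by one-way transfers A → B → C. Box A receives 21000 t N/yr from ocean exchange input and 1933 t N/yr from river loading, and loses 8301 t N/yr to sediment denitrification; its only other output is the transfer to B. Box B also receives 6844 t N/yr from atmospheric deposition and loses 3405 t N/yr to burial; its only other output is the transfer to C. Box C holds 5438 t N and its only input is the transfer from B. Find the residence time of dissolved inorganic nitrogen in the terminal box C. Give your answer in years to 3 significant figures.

0.301 yr

Box A: F(A→B) = (21000 + 1933) − 8301 = 14632 t N/yr.
Box B: F(B→C) = (14632 + 6844) − 3405 = 18071 t N/yr.
Box C throughput = its input = 18071 t N/yr; τ = 5438 / 18071 = 0.3009 yr.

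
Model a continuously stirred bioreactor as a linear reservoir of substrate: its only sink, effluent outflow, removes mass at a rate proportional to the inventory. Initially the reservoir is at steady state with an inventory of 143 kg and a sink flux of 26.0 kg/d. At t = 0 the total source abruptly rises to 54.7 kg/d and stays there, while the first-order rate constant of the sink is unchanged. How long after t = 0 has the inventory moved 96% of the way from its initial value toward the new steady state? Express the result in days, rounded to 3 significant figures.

τ = M₀/F₀ = 143/26.0 = 5.500 d.
The remaining gap fraction is e^(−t/τ); 96% covered ⇒ e^(−t/τ) = 0.0400.
t = −τ ln(0.0400) = 5.500 × 3.219 = 17.70 d.

17.7 d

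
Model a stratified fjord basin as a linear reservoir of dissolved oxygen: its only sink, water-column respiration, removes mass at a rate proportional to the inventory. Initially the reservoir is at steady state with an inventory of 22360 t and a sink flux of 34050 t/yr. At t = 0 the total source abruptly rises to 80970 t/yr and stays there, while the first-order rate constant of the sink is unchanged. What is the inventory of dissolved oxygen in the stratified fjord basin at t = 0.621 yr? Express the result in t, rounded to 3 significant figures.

Residence time τ = M₀/F₀ = 0.6567 yr. The eventual steady state is M_∞ = M₀·(F₁/F₀) = 22360 × 80970/34050 = 53171 t.
The anomaly ΔM(t) = M(t) − M_∞ decays as ΔM₀·e^(−t/τ) with ΔM₀ = 22360 − 53171 = −30810 t.
At t = 0.621 yr, e^(−t/τ) = e^(−0.9457) = 0.3884, so ΔM = −11970 t and M = 53171 − 11970 = 41204 t.

41200 t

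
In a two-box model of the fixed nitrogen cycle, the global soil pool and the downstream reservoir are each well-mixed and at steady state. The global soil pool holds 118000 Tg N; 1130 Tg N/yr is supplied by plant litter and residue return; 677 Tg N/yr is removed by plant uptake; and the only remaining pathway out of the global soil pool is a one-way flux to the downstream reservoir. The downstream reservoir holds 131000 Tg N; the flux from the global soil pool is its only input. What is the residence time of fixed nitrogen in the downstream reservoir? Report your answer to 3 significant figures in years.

Balance the global soil pool: ΣF_in = 1130.0 Tg N/yr.
Flux to the downstream reservoir = ΣF_in − (677) = 453.00 Tg N/yr.
At steady state the output of the downstream reservoir equals its input, 453.00 Tg N/yr.
τ = M / F = 131000 / 453.00 = 289.2 yr.

289 yr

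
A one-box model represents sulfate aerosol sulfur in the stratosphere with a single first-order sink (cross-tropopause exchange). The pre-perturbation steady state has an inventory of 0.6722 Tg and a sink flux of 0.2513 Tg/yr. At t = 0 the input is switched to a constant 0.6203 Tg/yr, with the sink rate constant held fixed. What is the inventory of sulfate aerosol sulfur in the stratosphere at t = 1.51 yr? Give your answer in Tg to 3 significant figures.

1.10 Tg

τ = M₀/F₀ = 0.6722/0.2513 = 2.675 yr; rate constant k = 1/τ.
New steady state M_∞ = F₁/k = F₁·τ = 0.6203 × 2.675 = 1.6592 Tg.
M(t) = M_∞ + (M₀ − M_∞)·e^(−t/τ); t/τ = 1.51/2.675 = 0.5645, so e^(−t/τ) = 0.5686.
M(t) = 1.6592 − 0.9870 × 0.5686 = 1.0980 Tg.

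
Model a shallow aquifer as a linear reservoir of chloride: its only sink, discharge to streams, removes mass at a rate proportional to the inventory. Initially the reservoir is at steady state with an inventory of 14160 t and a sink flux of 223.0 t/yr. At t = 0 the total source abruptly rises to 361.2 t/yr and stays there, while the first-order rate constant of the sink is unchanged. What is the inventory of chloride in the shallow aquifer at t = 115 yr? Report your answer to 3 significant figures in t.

21500 t

Residence time τ = M₀/F₀ = 63.50 yr. The eventual steady state is M_∞ = M₀·(F₁/F₀) = 14160 × 361.2/223.0 = 22935 t.
The anomaly ΔM(t) = M(t) − M_∞ decays as ΔM₀·e^(−t/τ) with ΔM₀ = 14160 − 22935 = −8775 t.
At t = 115 yr, e^(−t/τ) = e^(−1.811) = 0.1635, so ΔM = −1435 t and M = 22935 − 1435 = 21501 t.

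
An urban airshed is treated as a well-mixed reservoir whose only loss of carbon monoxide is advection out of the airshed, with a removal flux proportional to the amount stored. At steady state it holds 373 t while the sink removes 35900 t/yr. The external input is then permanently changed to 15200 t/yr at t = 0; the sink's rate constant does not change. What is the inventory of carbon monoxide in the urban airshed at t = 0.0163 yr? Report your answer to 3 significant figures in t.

203 t

The sink rate constant is k = F₀/M₀ = 35900/373 = 96.25 yr⁻¹.
Solving dM/dt = F₁ − kM with M(0) = M₀ gives M(t) = F₁/k + (M₀ − F₁/k)·e^(−kt).
F₁/k = 15200/96.25 = 157.93 t; kt = 96.25 × 0.0163 = 1.569, e^(−kt) = 0.2083.
M(0.0163) = 157.93 + (373 − 157.93) × 0.2083 = 157.93 + 44.80 = 202.73 t.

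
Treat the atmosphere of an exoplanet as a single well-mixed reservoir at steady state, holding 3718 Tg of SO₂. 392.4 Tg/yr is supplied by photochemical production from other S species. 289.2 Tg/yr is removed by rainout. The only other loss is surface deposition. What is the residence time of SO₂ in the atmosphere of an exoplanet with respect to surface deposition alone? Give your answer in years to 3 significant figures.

36.0 yr

At steady state ΣF_in = ΣF_out.
ΣF_in = 392.40 Tg/yr.
Surface deposition flux = ΣF_in − (289.2) = 392.40 − 289.2 = 103.2 Tg/yr.
τ = M / F = 3718 / 103.2 = 36.03 yr.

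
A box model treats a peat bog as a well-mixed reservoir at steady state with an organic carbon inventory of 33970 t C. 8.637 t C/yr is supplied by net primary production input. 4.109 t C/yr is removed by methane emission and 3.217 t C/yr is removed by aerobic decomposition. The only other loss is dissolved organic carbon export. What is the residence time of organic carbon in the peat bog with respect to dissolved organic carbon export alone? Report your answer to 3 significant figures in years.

At steady state ΣF_in = ΣF_out.
ΣF_in = 8.6370 t C/yr.
Dissolved organic carbon export flux = ΣF_in − (4.109 + 3.217) = 8.6370 − 7.326 = 1.311 t C/yr.
τ = M / F = 33970 / 1.311 = 25910 yr.

25900 yr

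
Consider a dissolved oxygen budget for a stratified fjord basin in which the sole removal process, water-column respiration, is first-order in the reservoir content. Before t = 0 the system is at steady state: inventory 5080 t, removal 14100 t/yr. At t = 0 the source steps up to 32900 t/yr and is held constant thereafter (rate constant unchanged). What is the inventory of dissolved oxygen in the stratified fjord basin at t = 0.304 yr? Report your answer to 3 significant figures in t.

The sink rate constant is k = F₀/M₀ = 14100/5080 = 2.776 yr⁻¹.
Solving dM/dt = F₁ − kM with M(0) = M₀ gives M(t) = F₁/k + (M₀ − F₁/k)·e^(−kt).
F₁/k = 32900/2.776 = 11853 t; kt = 2.776 × 0.304 = 0.8438, e^(−kt) = 0.4301.
M(0.304) = 11853 + (5080 − 11853) × 0.4301 = 11853 − 2913 = 8940.2 t.

8940 t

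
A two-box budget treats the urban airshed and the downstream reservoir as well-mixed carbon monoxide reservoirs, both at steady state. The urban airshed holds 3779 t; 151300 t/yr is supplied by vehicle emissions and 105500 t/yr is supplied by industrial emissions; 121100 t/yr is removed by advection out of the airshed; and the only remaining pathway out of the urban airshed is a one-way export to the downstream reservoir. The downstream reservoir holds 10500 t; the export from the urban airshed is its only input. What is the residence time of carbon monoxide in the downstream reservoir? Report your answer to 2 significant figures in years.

Balance the urban airshed: ΣF_in = 151300 + 105500 = 256800 t/yr.
Export to the downstream reservoir = ΣF_in − (121100) = 135700 t/yr.
At steady state the output of the downstream reservoir equals its input, 135700 t/yr.
τ = M / F = 10500 / 135700 = 0.07738 yr.

0.077 yr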